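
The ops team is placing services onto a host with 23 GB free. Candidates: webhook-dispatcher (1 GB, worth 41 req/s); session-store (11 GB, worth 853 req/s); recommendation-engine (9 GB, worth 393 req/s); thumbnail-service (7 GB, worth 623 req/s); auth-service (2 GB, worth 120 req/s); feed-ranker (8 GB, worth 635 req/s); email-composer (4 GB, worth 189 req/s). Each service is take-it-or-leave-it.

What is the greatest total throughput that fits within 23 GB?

1706

By throughput per GB: thumbnail-service 89.00, feed-ranker 79.38, session-store 77.55 lead.
Taking the top-ratio services first gives webhook-dispatcher + thumbnail-service + auth-service + feed-ranker + email-composer for 1608 (22 GB).
Dropping auth-service and feed-ranker frees 10 GB; slotting in session-store (11 GB) lifts the total to 1706 at 23 GB.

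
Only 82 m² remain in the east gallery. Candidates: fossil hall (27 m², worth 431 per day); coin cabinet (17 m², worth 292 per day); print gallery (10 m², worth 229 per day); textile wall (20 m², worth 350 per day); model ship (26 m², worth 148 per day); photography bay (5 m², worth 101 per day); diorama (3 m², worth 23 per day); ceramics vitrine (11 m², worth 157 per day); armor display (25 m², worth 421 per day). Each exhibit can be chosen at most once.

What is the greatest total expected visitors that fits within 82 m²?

By expected visitors per m²: print gallery 22.90, photography bay 20.20, textile wall 17.50 lead.
Greedy by ratio would take coin cabinet + print gallery + textile wall + photography bay + diorama + armor display: 80 m² used, total 1416.
Dropping coin cabinet and photography bay and diorama frees 25 m²; slotting in fossil hall (27 m²) lifts the total to 1431 at 82 m².
Next best is fossil hall + coin cabinet + print gallery + textile wall + photography bay + diorama at 1426 (82 m²) — short by 5.

1431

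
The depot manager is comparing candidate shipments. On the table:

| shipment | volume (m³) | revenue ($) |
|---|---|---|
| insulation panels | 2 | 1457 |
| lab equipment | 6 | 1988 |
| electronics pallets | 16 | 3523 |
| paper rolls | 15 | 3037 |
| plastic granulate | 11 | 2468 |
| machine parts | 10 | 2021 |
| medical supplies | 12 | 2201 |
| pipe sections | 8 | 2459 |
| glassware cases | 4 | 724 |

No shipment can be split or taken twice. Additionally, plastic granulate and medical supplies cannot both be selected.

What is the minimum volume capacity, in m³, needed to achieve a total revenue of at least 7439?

26

Minimise m³ subject to total revenue ≥ 7439.
Taking insulation panels + electronics pallets + pipe sections gives 7439 (≥ 7439) for 26 m³.
Any bundle with less than 26 m³ falls short of 7439.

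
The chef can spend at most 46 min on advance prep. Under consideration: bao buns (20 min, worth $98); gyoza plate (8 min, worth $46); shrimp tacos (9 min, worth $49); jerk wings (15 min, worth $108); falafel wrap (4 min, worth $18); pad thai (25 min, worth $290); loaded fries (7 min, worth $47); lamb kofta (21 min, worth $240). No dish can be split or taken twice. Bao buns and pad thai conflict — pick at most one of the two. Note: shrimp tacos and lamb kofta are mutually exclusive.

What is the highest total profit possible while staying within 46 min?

The ratio ordering already packs tightly: pad thai + lamb kofta, 46 min, 530.
Next best is jerk wings + falafel wrap + pad thai at 416 (44 min) — short by 114.

530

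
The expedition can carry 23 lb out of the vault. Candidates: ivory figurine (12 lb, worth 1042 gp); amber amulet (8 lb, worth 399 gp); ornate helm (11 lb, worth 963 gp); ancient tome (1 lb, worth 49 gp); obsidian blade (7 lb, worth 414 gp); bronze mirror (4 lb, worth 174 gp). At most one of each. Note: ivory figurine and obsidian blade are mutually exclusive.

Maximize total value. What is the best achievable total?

2005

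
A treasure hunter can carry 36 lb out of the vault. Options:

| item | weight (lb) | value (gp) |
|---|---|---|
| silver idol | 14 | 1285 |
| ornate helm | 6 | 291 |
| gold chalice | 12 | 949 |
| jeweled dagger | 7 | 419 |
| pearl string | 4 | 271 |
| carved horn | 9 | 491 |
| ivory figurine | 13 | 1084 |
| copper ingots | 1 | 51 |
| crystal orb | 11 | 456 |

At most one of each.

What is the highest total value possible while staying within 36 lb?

2860

By value per lb: silver idol 91.79, ivory figurine 83.38, gold chalice 79.08 lead.
Taking the top-ratio items first gives silver idol + pearl string + ivory figurine + copper ingots for 2691 (32 lb).
The 5 lb tied up in pearl string and copper ingots is better spent on carved horn — total rises to 2860 (36 lb).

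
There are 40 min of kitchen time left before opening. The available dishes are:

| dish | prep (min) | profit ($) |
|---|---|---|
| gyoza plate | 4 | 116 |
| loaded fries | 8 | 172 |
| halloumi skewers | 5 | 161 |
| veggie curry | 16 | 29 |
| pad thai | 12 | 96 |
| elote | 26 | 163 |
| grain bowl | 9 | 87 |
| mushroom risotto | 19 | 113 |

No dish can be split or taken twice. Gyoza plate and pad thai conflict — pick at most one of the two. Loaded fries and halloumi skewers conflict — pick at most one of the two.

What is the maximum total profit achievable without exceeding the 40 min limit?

488

Taking gyoza plate + loaded fries + grain bowl + mushroom risotto: 40 min used, 488 in profit.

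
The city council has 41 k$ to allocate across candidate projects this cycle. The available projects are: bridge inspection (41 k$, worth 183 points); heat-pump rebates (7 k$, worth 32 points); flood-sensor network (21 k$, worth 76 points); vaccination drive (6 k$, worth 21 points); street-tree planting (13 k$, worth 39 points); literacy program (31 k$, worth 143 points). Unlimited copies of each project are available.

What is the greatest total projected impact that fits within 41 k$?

183

Taking the top-ratio projects first gives heat-pump rebates + literacy program for 175 (38 k$).
The 38 k$ tied up in heat-pump rebates and literacy program is better spent on bridge inspection — total rises to 183 (41 k$).
No other feasible combination exceeds 183.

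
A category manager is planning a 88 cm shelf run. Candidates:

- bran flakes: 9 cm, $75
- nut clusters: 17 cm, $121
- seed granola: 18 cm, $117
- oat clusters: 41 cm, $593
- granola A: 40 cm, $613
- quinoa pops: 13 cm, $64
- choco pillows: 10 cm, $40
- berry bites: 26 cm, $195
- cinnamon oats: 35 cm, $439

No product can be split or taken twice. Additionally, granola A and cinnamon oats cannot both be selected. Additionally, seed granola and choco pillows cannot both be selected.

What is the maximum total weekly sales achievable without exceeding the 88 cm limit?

1206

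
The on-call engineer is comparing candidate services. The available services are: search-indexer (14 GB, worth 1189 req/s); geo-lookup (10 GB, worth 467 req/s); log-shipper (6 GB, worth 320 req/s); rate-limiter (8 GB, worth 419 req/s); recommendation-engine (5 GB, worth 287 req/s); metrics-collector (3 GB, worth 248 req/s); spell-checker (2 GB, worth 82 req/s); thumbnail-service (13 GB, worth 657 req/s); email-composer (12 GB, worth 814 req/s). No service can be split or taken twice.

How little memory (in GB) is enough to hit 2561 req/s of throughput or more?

Need the lightest bundle worth ≥ 2561.
Taking search-indexer + log-shipper + metrics-collector + email-composer gives 2571 (≥ 2561) for 35 GB.
Any bundle with less than 35 GB falls short of 2561.

35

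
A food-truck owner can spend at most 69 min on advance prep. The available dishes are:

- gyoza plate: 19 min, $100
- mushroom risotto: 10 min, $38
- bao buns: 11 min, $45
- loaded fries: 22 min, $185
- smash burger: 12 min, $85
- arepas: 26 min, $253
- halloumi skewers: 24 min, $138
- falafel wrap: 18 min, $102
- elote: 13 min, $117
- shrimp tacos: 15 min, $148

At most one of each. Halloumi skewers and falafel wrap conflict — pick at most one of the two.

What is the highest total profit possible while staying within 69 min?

603

Best packing: smash burger + arepas + elote + shrimp tacos — 66 min, 603 total.
The closest alternative, loaded fries + arepas + shrimp tacos, reaches only 586.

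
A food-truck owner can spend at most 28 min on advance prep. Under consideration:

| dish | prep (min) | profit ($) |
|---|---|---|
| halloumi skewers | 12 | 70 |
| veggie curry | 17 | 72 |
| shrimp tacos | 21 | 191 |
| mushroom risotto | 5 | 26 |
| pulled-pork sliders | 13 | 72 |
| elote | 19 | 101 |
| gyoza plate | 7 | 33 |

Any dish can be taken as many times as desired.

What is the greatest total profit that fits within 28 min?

Ranking by ratio (profit/min): shrimp tacos 9.10, halloumi skewers 5.83, pulled-pork sliders 5.54, elote 5.32.
The ratio heuristic lands on shrimp tacos + mushroom risotto (217) but leaves 2 min idle.
The 5 min tied up in mushroom risotto is better spent on gyoza plate — total rises to 224 (28 min).
Every other selection either busts 28 min or fails to beat 224.

224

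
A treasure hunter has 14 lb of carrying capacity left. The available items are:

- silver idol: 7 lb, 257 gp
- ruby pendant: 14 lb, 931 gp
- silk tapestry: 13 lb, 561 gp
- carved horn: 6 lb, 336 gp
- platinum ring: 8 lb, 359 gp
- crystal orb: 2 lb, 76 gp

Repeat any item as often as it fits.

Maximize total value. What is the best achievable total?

Density check — ruby pendant 66.50, carved horn 56.00, platinum ring 44.88 are the best per lb.
Taking ruby pendant: 14 lb used, 931 in value.
That's the maximum — no swap from here does better than 931.

931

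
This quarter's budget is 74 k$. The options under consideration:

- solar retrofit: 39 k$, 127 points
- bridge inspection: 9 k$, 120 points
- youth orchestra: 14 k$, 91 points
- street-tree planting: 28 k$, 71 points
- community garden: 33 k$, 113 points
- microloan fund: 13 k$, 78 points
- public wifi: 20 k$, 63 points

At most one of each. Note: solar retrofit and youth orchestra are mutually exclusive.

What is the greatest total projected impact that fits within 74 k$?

Density check — bridge inspection 13.33, youth orchestra 6.50, microloan fund 6.00, community garden 3.42 are the best per k$.
The ratio ordering already packs tightly: bridge inspection + youth orchestra + community garden + microloan fund, 69 k$, 402.

402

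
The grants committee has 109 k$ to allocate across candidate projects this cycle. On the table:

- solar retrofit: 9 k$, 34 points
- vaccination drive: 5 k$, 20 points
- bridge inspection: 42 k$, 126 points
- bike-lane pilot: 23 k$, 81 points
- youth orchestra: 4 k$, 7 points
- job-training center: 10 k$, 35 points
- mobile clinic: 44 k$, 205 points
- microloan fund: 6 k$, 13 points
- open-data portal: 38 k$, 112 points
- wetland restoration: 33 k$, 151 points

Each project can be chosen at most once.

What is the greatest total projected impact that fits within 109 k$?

Filling by ratio: solar retrofit + vaccination drive + job-training center + mobile clinic + microloan fund + wetland restoration for 458, with 2 k$ left unused.
Replace vaccination drive and job-training center and microloan fund with bike-lane pilot: the trade gains 13 net, giving 471 at 109 k$.

471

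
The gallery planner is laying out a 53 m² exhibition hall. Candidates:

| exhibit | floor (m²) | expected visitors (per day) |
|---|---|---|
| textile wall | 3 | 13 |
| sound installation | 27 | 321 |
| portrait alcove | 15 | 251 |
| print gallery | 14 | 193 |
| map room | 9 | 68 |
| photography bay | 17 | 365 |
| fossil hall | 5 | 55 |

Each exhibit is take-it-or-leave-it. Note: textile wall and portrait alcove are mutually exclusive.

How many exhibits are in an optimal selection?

The maximum expected visitors within 53 m² is 864.
One optimal bundle: portrait alcove + print gallery + photography bay + fossil hall (51 m²).
Every optimal selection uses 4 exhibits.

4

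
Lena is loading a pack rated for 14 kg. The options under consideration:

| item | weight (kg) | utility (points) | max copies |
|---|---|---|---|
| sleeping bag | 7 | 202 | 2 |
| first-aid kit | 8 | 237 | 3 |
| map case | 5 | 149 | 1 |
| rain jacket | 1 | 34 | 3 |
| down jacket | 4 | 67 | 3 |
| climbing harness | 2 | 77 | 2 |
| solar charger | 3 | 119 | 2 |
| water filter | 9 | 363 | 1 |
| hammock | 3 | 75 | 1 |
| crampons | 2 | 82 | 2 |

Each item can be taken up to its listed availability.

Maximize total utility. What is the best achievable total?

564

A density-first pass picks rain jacket + water filter + 2×crampons — 561 at 14 kg.
Replace rain jacket and crampons with solar charger: the trade gains 3 net, giving 564 at 14 kg.
Every other selection either busts 14 kg or exceeds an availability limit or fails to beat 564.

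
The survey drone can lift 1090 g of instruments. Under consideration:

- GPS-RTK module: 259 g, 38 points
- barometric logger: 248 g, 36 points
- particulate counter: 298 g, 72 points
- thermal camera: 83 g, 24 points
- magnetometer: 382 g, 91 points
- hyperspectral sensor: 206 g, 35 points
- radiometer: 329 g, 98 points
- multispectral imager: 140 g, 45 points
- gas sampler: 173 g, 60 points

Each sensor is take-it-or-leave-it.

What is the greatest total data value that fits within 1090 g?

Density check — gas sampler 0.35, multispectral imager 0.32, radiometer 0.30 are the best per g.
Particulate counter + thermal camera + radiometer + multispectral imager + gas sampler uses 1023 of the 1090 g and totals 299.
The closest alternative, magnetometer + radiometer + multispectral imager + gas sampler, reaches only 294.

299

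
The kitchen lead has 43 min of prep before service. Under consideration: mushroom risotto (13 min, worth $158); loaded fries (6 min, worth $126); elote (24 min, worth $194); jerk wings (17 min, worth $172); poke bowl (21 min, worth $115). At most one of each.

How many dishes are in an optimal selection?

3

Best achievable profit is 478.
mushroom risotto + loaded fries + elote hits 478 at 43 min.
All optima have 3 dishes.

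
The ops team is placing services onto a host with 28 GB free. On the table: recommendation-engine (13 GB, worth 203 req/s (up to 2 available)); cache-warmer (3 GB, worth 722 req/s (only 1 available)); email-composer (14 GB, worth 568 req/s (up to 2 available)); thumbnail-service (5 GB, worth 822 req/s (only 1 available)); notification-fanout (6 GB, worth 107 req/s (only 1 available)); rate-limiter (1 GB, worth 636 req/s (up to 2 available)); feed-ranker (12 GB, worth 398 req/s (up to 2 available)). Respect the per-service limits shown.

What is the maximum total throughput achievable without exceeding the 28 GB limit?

Ranking by ratio (throughput/GB): rate-limiter 636.00, cache-warmer 240.67, thumbnail-service 164.40.
Cache-warmer + email-composer + thumbnail-service + 2×rate-limiter uses 24 of the 28 GB and totals 3384.
No other feasible combination exceeds 3384.

3384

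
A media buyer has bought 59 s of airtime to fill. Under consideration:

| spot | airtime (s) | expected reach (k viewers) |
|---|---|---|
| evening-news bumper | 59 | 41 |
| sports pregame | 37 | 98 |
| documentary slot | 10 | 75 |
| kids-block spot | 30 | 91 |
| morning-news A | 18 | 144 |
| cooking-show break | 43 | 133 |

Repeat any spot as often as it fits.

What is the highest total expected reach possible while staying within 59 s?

444

Ranking by ratio (expected reach/s): morning-news A 8.00, documentary slot 7.50, cooking-show break 3.09, kids-block spot 3.03.
Greedy by ratio would take 3×morning-news A: 54 s used, total 432.
Dropping 2×morning-news A frees 36 s; slotting in 4×documentary slot (40 s) lifts the total to 444 at 58 s.
That's the maximum — no swap from here does better than 444.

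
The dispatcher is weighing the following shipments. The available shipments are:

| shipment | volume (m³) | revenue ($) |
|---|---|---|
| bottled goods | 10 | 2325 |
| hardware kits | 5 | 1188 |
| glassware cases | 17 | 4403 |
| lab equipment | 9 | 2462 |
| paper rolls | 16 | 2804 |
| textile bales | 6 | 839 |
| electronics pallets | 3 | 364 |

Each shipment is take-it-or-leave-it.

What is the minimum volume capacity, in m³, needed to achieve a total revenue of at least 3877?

17

Need the lightest bundle worth ≥ 3877.
glassware cases: 4403 revenue at 17 m³.
Below 17 m³ the best achievable stays under 3877.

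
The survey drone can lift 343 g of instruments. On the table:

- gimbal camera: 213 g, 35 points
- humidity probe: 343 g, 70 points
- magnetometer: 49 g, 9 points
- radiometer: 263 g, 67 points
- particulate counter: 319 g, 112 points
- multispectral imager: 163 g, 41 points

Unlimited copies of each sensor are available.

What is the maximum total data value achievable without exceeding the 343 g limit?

Particulate counter uses 319 of the 343 g and totals 112.
Nothing else within 343 g beats 112.

112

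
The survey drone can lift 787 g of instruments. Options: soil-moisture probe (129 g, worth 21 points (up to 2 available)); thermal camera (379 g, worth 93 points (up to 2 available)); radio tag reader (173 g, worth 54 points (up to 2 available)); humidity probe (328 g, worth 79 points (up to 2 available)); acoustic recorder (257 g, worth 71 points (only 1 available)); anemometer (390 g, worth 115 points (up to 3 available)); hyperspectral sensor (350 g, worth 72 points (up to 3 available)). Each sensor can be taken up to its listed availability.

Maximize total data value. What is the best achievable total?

230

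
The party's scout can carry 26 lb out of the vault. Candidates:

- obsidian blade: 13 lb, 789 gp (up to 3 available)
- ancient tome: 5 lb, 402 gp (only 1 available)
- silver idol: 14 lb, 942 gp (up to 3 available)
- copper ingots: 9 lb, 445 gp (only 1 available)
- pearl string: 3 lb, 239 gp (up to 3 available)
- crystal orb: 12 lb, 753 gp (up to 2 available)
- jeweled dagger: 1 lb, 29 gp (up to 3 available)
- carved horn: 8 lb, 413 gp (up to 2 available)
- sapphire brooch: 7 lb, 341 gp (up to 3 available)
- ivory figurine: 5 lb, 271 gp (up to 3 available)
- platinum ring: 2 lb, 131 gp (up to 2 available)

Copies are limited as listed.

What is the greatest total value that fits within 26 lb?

Ranking by ratio (value/lb): ancient tome 80.40, pearl string 79.67, silver idol 67.29, platinum ring 65.50.
A density-first pass picks ancient tome + 3×pearl string + 3×jeweled dagger + ivory figurine + 2×platinum ring — 1739 at 26 lb.
The 12 lb tied up in 3×jeweled dagger and ivory figurine and 2×platinum ring is better spent on crystal orb — total rises to 1872 (26 lb).

1872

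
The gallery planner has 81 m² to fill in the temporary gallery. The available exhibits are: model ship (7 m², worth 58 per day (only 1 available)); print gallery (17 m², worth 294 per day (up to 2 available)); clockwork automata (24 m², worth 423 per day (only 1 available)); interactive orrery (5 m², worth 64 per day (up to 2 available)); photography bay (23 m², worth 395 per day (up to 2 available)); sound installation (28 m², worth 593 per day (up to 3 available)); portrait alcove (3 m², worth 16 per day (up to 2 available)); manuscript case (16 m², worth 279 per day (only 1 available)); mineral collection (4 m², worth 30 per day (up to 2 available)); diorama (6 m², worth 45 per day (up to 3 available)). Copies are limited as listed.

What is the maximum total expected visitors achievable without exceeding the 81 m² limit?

Clockwork automata + 2×sound installation uses 80 of the 81 m² and totals 1609.

1609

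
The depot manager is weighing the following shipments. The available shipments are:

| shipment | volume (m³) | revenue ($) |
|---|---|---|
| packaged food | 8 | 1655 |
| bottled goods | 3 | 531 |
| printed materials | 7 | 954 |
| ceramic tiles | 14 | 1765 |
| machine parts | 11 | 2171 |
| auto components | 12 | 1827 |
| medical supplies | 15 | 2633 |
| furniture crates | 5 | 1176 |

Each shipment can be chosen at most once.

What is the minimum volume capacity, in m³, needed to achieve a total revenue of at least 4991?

Need the lightest bundle worth ≥ 4991.
packaged food + machine parts + furniture crates: 5002 revenue at 24 m³.
Below 24 m³ the best achievable stays under 4991.

24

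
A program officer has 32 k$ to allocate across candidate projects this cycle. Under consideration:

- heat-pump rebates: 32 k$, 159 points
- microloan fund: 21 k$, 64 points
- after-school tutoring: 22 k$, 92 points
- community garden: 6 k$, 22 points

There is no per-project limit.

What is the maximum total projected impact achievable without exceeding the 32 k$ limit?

159

Ranking by ratio (projected impact/k$): heat-pump rebates 4.97, after-school tutoring 4.18, community garden 3.67, microloan fund 3.05.
Heat-pump rebates uses 32 of the 32 k$ and totals 159.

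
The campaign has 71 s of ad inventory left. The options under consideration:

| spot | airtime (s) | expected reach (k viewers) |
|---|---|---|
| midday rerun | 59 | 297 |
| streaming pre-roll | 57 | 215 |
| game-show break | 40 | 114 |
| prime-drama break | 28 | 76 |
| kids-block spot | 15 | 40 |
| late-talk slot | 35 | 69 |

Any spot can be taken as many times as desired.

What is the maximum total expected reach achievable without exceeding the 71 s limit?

297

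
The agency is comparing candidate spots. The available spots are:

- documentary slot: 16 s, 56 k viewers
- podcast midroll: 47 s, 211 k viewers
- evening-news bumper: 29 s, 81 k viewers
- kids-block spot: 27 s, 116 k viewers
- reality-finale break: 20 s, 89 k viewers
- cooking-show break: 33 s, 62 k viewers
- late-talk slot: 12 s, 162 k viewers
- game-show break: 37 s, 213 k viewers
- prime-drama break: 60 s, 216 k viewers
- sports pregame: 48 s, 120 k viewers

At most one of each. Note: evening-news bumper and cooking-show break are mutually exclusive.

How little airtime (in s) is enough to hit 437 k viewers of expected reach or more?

Need the lightest bundle worth ≥ 437.
reality-finale break + late-talk slot + game-show break reaches 464 using 69 s.
No combination under 69 s hits 437.

69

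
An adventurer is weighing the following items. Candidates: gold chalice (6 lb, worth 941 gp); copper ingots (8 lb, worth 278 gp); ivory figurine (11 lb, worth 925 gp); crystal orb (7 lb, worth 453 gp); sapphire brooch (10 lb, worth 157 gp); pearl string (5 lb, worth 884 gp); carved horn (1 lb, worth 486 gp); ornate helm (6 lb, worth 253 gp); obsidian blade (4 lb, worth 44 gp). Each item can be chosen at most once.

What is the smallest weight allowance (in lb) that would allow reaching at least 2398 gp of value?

Minimise lb subject to total value ≥ 2398.
gold chalice + pearl string + carved horn + ornate helm: 2564 value at 18 lb.
Any bundle with less than 18 lb falls short of 2398.

18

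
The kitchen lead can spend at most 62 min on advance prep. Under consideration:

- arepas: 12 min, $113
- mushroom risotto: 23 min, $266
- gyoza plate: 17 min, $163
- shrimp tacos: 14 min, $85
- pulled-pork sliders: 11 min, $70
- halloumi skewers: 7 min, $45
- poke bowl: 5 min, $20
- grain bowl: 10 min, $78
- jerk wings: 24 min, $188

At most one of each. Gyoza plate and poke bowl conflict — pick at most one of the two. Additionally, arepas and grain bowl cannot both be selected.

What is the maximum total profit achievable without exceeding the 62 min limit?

Taking arepas + mushroom risotto + gyoza plate + halloumi skewers: 59 min used, 587 in profit.
Runner-up mushroom risotto + gyoza plate + pulled-pork sliders + grain bowl tops out at 577.

587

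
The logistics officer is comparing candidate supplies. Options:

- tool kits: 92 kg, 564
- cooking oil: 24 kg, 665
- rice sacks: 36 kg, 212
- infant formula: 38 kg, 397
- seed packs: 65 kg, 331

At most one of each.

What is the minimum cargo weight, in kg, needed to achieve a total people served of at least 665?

24

Look for the lowest-cargo combination reaching 665.
cooking oil: 665 people served at 24 kg.
Any bundle with less than 24 kg falls short of 665.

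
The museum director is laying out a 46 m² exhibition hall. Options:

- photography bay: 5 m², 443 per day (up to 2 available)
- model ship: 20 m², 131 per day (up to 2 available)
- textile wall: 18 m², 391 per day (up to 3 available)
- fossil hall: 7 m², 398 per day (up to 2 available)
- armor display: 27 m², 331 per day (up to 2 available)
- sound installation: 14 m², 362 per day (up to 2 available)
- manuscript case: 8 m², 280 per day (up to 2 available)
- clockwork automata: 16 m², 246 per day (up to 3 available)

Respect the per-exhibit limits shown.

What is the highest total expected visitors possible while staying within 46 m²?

2324

Ranking by ratio (expected visitors/m²): photography bay 88.60, fossil hall 56.86, manuscript case 35.00, sound installation 25.86.
Taking the top-ratio exhibits first gives 2×photography bay + 2×fossil hall + 2×manuscript case for 2242 (40 m²).
Dropping manuscript case frees 8 m²; slotting in sound installation (14 m²) lifts the total to 2324 at 46 m².
Nothing else within 46 m² beats 2324.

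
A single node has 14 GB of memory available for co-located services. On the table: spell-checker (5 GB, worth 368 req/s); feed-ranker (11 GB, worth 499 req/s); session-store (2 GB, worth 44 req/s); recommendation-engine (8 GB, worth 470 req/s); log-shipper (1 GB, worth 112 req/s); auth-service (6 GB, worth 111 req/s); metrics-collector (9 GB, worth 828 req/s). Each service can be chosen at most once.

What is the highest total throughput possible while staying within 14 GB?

The ratio heuristic lands on session-store + log-shipper + metrics-collector (984) but leaves 2 GB idle.
The 3 GB tied up in session-store and log-shipper is better spent on spell-checker — total rises to 1196 (14 GB).

1196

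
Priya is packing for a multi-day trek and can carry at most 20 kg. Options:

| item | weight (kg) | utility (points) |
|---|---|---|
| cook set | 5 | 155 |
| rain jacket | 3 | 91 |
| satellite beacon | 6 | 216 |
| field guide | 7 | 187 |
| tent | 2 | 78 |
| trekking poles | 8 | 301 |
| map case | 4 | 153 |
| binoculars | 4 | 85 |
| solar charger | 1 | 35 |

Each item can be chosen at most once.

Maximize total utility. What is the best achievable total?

Ranking by ratio (utility/kg): tent 39.00, map case 38.25, trekking poles 37.62.
Taking satellite beacon + tent + trekking poles + map case: 20 kg used, 748 in utility.

748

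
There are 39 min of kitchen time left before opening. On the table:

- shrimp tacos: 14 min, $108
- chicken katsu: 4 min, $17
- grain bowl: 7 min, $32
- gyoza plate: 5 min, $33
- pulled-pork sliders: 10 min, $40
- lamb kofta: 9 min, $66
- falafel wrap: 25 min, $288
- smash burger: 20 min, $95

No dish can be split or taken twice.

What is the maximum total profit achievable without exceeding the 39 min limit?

396

The ratio ordering already packs tightly: shrimp tacos + falafel wrap, 39 min, 396.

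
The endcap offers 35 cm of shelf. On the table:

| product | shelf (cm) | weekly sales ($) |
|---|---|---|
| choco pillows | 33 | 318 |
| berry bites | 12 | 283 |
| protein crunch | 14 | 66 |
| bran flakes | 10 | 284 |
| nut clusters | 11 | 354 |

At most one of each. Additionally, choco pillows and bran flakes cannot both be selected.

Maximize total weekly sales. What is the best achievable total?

Berry bites + bran flakes + nut clusters uses 33 of the 35 cm and totals 921.

921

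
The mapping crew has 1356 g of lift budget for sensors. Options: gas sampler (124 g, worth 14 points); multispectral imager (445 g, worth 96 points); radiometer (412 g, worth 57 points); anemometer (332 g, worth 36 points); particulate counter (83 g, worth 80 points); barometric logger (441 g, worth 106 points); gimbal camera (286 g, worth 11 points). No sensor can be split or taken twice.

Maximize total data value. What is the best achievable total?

318

The ratio heuristic lands on gas sampler + multispectral imager + particulate counter + barometric logger (296) but leaves 263 g idle.
The 124 g tied up in gas sampler is better spent on anemometer — total rises to 318 (1301 g).
The closest alternative, gas sampler + multispectral imager + particulate counter + barometric logger, reaches only 296.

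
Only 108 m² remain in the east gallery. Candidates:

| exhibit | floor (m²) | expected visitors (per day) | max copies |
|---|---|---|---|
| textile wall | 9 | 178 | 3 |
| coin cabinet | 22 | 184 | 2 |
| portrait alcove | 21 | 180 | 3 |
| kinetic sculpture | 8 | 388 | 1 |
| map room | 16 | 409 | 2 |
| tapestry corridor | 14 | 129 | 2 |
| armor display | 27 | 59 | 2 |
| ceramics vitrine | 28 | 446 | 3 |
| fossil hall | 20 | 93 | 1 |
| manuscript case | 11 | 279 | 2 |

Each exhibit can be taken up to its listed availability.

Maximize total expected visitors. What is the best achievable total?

2566

By expected visitors per m²: kinetic sculpture 48.50, map room 25.56, manuscript case 25.36, textile wall 19.78 lead.
Filling by ratio: 3×textile wall + kinetic sculpture + 2×map room + tapestry corridor + 2×manuscript case for 2427, with 5 m² left unused.
Replace textile wall and tapestry corridor with ceramics vitrine: the trade gains 139 net, giving 2566 at 108 m².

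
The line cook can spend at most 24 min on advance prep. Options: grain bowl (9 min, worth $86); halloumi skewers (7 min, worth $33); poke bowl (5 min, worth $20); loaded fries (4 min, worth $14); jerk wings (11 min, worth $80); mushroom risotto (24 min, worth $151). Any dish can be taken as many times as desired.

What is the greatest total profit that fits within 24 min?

192

Ranking by ratio (profit/min): grain bowl 9.56, jerk wings 7.27, mushroom risotto 6.29.
2×grain bowl + poke bowl uses 23 of the 24 min and totals 192.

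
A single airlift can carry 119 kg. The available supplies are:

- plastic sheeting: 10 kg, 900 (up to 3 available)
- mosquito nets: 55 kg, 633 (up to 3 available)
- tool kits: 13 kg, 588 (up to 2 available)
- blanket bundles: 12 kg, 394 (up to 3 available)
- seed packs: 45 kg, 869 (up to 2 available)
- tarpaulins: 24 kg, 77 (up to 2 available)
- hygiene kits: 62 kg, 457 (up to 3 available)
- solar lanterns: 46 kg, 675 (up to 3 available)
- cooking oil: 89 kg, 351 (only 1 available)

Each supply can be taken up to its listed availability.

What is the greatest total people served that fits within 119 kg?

5139

A density-first pass picks 3×plastic sheeting + 2×tool kits + 3×blanket bundles + tarpaulins — 5135 at 116 kg.
Replace 2×blanket bundles and tarpaulins with seed packs: the trade gains 4 net, giving 5139 at 113 kg.
No other feasible combination exceeds 5139.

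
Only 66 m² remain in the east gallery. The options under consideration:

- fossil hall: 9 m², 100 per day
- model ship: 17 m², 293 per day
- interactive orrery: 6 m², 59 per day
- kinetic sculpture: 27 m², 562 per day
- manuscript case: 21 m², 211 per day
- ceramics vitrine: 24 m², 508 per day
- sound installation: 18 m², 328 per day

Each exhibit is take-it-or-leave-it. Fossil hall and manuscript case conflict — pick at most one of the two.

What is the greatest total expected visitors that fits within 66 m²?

1229

Fossil hall + interactive orrery + kinetic sculpture + ceramics vitrine uses 66 of the 66 m² and totals 1229.
Nothing else feasible within 66 m² beats 1229.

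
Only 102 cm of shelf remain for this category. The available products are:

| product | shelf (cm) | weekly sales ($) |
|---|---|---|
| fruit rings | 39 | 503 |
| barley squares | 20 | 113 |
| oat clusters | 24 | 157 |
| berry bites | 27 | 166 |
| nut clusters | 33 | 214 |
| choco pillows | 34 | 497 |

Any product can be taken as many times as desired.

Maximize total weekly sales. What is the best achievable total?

1491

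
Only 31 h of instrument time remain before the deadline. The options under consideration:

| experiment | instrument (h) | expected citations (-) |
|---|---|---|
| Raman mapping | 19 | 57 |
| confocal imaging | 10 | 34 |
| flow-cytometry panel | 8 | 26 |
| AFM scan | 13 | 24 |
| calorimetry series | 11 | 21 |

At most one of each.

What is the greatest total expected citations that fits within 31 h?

91

A density-first pass picks confocal imaging + flow-cytometry panel + calorimetry series — 81 at 29 h.
Replace flow-cytometry panel and calorimetry series with Raman mapping: the trade gains 10 net, giving 91 at 29 h.
Next best is confocal imaging + flow-cytometry panel + AFM scan at 84 (31 h) — short by 7.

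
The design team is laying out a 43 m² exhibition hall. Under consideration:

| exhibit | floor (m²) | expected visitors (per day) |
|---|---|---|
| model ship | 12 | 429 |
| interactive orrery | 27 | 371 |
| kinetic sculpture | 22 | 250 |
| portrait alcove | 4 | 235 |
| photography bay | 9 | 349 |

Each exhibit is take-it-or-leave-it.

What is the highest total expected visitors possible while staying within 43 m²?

1035

By expected visitors per m²: portrait alcove 58.75, photography bay 38.78, model ship 35.75 lead.
Filling by ratio: model ship + portrait alcove + photography bay for 1013, with 18 m² left unused.
Dropping photography bay frees 9 m²; slotting in interactive orrery (27 m²) lifts the total to 1035 at 43 m².
Nothing else within 43 m² beats 1035.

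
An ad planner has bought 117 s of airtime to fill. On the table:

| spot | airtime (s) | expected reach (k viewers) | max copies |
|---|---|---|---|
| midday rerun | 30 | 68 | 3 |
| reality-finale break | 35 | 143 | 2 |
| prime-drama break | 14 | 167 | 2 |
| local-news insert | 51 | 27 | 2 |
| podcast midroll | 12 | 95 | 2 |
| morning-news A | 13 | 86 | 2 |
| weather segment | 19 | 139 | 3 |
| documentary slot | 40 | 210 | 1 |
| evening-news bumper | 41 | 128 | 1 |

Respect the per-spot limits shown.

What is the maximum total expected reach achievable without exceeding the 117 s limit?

By expected reach per s: prime-drama break 11.93, podcast midroll 7.92, weather segment 7.32 lead.
Greedy by ratio would take 2×prime-drama break + 2×podcast midroll + 3×weather segment: 109 s used, total 941.
Dropping weather segment frees 19 s; slotting in 2×morning-news A (26 s) lifts the total to 974 at 116 s.
No other feasible combination exceeds 974.

974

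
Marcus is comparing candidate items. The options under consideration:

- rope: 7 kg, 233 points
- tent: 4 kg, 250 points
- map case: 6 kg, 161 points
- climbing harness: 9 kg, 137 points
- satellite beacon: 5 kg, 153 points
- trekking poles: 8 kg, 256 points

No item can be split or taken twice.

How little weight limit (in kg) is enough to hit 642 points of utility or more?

Look for the lowest-weight combination reaching 642.
rope + tent + map case reaches 644 using 17 kg.
Any bundle with less than 17 kg falls short of 642.

17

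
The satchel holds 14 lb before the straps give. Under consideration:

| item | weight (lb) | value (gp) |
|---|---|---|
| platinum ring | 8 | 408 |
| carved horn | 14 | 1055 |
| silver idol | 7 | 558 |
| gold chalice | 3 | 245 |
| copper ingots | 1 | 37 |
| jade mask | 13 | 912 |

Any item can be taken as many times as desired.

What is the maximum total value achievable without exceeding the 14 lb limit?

Greedy by ratio would take 4×gold chalice + 2×copper ingots: 14 lb used, total 1054.
Dropping 4×gold chalice and 2×copper ingots frees 14 lb; slotting in 2×silver idol (14 lb) lifts the total to 1116 at 14 lb.
That's the maximum — no swap from here does better than 1116.

1116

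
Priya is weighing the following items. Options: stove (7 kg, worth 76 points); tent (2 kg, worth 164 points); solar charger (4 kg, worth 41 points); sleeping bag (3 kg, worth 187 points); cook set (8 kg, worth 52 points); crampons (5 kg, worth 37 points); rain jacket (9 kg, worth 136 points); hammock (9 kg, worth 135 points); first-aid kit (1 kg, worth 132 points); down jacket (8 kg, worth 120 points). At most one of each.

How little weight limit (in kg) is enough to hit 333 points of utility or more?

5

Minimise kg subject to total utility ≥ 333.
tent + sleeping bag: 351 utility at 5 kg.
No combination under 5 kg hits 333.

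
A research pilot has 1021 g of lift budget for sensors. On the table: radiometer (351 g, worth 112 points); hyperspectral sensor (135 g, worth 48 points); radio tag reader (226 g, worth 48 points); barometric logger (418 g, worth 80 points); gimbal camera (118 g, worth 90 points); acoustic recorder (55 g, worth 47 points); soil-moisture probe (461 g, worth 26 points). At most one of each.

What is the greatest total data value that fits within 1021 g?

The ratio ordering already packs tightly: radiometer + hyperspectral sensor + radio tag reader + gimbal camera + acoustic recorder, 885 g, 345.
The closest alternative, radiometer + barometric logger + gimbal camera + acoustic recorder, reaches only 329.

345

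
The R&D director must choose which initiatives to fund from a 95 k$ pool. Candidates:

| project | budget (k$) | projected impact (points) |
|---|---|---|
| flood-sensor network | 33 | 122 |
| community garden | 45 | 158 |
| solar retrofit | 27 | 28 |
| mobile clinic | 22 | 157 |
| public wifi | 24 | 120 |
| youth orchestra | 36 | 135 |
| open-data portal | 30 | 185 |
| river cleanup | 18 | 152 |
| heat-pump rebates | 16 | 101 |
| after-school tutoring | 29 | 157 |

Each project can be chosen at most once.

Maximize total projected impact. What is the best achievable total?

Filling by ratio: mobile clinic + open-data portal + river cleanup + heat-pump rebates for 595, with 9 k$ left unused.
Dropping heat-pump rebates frees 16 k$; slotting in public wifi (24 k$) lifts the total to 614 at 94 k$.

614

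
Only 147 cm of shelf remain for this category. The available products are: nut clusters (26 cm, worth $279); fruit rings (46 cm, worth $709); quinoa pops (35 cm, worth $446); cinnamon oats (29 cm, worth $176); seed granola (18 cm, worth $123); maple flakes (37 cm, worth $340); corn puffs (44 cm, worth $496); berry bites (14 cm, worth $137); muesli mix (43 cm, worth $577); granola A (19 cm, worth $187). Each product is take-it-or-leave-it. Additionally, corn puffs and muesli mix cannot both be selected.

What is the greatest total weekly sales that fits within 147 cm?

1919

Taking fruit rings + quinoa pops + muesli mix + granola A: 143 cm used, 1919 in weekly sales.
Next best is fruit rings + quinoa pops + berry bites + muesli mix at 1869 (138 cm) — short by 50.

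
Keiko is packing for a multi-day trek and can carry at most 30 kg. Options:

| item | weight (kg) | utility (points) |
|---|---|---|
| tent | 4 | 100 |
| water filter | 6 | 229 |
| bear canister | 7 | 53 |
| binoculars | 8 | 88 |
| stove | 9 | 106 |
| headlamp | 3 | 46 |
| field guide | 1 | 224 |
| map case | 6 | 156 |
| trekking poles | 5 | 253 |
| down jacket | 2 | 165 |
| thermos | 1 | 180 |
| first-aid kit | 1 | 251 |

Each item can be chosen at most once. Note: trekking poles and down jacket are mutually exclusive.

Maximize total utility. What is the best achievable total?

1439

Taking tent + water filter + headlamp + field guide + map case + trekking poles + thermos + first-aid kit: 27 kg used, 1439 in utility.
Runner-up tent + water filter + stove + field guide + map case + down jacket + thermos + first-aid kit tops out at 1411.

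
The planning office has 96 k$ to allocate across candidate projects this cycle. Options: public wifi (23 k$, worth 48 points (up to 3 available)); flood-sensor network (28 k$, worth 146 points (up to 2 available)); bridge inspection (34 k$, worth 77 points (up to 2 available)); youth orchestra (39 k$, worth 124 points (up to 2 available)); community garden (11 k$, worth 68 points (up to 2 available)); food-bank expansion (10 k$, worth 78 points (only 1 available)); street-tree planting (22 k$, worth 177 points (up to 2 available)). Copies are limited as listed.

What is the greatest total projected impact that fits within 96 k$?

646

Density check — street-tree planting 8.05, food-bank expansion 7.80, community garden 6.18, flood-sensor network 5.21 are the best per k$.
The ratio heuristic lands on 2×community garden + food-bank expansion + 2×street-tree planting (568) but leaves 20 k$ idle.
The 11 k$ tied up in community garden is better spent on flood-sensor network — total rises to 646 (93 k$).
Every other selection either busts 96 k$ or exceeds an availability limit or fails to beat 646.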